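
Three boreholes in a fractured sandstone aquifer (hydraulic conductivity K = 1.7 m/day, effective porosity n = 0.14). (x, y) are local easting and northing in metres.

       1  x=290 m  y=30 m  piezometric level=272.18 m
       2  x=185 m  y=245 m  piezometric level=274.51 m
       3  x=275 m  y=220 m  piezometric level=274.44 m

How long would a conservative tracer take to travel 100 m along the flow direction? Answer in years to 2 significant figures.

Three-point gradient (reference 1): Δ to 2 = (-105, 215, +2.33), Δ to 3 = (-15, 190, +2.26).
∂h/∂x = +0.002583, ∂h/∂y = +0.01210 (det = -16725).
|∇h| = √(0.002583² + 0.01210²) = 0.01237
Seepage velocity v = K·i/n = 1.7 × 0.01237 / 0.14 = 0.1502 m/day.
t = 100 / 0.1502 = 665.8 days = 1.82 years.

1.8 years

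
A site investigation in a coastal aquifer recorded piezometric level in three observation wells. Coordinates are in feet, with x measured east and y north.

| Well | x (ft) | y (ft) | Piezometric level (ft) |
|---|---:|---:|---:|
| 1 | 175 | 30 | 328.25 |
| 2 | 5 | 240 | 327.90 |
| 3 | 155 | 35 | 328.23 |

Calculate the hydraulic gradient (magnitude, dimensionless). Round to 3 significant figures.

0.00130

With h = a·x + b·y + c and 1 as origin, the differences give:
  (-170)·a + 210·b = -0.35
  (-20)·a + 5·b = -0.02
Eliminate b (×5 and ×210, subtract): 3350·a = 2.450 → a = ∂h/∂x = +0.0007313
Back-substitute: b = ∂h/∂y = -0.001075.
|∇h| = √(0.0007313² + -0.001075²) = 0.0013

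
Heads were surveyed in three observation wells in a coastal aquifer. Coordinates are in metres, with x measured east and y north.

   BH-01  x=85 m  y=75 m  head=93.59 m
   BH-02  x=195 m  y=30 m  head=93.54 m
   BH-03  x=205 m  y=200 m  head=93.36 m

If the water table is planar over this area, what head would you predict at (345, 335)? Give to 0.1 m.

93.1 m

With h = a·x + b·y + c and BH-01 as origin, the differences give:
  110·a + (-45)·b = -0.05
  120·a + 125·b = -0.23
Eliminate b (×125 and ×(-45), subtract): 19150·a = -16.600 → a = ∂h/∂x = -0.0008668
Back-substitute: b = ∂h/∂y = -0.001008.
h(345, 335) = 93.59 + (-0.0008668)·(260) + (-0.001008)·(260) = 93.59 -0.225 -0.262 = 93.103 m.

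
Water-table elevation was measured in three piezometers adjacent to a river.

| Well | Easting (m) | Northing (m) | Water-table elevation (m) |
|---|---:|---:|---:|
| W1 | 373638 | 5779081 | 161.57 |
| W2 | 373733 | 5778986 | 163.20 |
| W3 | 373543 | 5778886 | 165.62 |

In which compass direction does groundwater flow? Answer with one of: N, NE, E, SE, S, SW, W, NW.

N

Differences from W1: to W2 (Δx, Δy, Δh) = (95, -95, +1.63); to W3 = (-95, -195, +4.05).
Determinant of the coordinate differences = 95·(-195) − (-95)·(-95) = -27550.
∂h/∂x = [(+1.63)·(-195) − (+4.05)·(-95)] / -27550 = -0.002428
∂h/∂y = [95·(+4.05) − (-95)·(+1.63)] / -27550 = -0.01959
Flow = −∇h = (+0.002428 east, +0.01959 north), which points north.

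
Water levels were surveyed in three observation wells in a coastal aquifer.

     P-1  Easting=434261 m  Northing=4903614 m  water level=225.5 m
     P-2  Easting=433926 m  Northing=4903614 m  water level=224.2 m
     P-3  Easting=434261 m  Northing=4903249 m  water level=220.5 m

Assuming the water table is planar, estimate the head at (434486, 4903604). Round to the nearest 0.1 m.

226.2 m

∂h/∂x = (224.2 − 225.5) / (433926 − 434261) = +0.003881
∂h/∂y = (220.5 − 225.5) / (4903249 − 4903614) = +0.01370
h(434486, 4903604) = 225.5 + (+0.003881)·(225) + (+0.01370)·(-10) = 225.5 +0.873 -0.137 = 226.236 m.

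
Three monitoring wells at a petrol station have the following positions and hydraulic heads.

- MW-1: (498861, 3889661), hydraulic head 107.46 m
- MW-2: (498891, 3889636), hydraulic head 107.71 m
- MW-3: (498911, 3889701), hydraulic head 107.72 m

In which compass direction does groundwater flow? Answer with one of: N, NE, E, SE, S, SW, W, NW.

W

With h = a·x + b·y + c and MW-1 as origin, the differences give:
  30·a + (-25)·b = +0.25
  50·a + 40·b = +0.26
Eliminate b (×40 and ×(-25), subtract): 2450·a = 16.500 → a = ∂h/∂x = +0.006735
Back-substitute: b = ∂h/∂y = -0.001918.
Flow = −∇h = (-0.006735 east, +0.001918 north), which points west.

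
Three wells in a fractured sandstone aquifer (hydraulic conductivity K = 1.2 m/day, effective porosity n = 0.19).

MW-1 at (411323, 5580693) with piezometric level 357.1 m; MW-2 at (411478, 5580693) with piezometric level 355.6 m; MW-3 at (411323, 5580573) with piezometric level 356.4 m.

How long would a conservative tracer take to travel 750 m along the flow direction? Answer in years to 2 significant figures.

∂h/∂x = (355.6 − 357.1) / (411478 − 411323) = -0.009677
∂h/∂y = (356.4 − 357.1) / (5580573 − 5580693) = +0.005833
|∇h| = √(-0.009677² + 0.005833²) = 0.0113
Seepage velocity v = K·i/n = 1.2 × 0.0113 / 0.19 = 0.07137 m/day.
t = 750 / 0.07137 = 1.051e+04 days = 28.8 years.

29 years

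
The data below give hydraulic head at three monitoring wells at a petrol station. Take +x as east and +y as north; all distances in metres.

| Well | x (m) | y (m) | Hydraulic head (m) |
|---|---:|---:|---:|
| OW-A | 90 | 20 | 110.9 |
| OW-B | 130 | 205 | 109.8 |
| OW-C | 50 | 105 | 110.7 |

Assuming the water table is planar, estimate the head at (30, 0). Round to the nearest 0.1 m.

With h = a·x + b·y + c and OW-A as origin, the differences give:
  40·a + 185·b = -1.1
  (-40)·a + 85·b = -0.2
Eliminate b (×85 and ×185, subtract): 10800·a = -56.50 → a = ∂h/∂x = -0.005231
Back-substitute: b = ∂h/∂y = -0.004815.
h(30, 0) = 110.9 + (-0.005231)·(-60) + (-0.004815)·(-20) = 110.9 +0.314 +0.096 = 111.310 m.

111.3 m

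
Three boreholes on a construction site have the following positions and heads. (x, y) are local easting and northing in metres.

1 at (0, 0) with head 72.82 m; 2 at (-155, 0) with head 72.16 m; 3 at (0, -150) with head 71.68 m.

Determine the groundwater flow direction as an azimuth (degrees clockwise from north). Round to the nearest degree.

∂h/∂x = (72.16 − 72.82) / (-155 − 0) = +0.004258
∂h/∂y = (71.68 − 72.82) / (-150 − 0) = +0.007600
Flow direction (−∇h) has components (-0.004258 E, -0.007600 N).
Azimuth = atan2(E, N) = atan2(-0.004258, -0.007600) = 209.3° ≈ 209°.

209°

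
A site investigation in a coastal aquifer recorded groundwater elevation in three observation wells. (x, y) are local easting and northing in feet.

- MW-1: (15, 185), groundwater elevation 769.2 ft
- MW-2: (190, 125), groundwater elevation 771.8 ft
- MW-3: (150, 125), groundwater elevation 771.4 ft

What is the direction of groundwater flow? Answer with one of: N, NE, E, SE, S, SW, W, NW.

With h = a·x + b·y + c and MW-1 as origin, the differences give:
  175·a + (-60)·b = +2.6
  135·a + (-60)·b = +2.2
Eliminate b (×(-60) and ×(-60), subtract): -2400·a = -24.00 → a = ∂h/∂x = +0.010000
Back-substitute: b = ∂h/∂y = -0.01417.
Flow = −∇h = (-0.010000 east, +0.01417 north), which points northwest.

NW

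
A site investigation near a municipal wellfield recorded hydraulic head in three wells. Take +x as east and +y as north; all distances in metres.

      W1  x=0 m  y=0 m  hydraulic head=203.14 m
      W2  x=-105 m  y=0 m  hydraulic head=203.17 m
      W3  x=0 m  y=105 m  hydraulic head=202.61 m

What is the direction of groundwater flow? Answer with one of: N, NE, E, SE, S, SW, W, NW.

∂h/∂x = (203.17 − 203.14) / (-105 − 0) = -0.0002857
∂h/∂y = (202.61 − 203.14) / (105 − 0) = -0.005048
Flow = −∇h = (+0.0002857 east, +0.005048 north), which points north.

N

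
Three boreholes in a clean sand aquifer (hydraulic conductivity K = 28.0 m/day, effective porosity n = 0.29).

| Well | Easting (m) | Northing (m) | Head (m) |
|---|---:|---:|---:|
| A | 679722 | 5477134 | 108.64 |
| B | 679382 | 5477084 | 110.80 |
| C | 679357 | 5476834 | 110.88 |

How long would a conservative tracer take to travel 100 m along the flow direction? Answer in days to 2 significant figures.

160 days

With h = a·x + b·y + c and A as origin, the differences give:
  (-340)·a + (-50)·b = +2.16
  (-365)·a + (-300)·b = +2.24
Eliminate b (×(-300) and ×(-50), subtract): 83750·a = -536.000 → a = ∂h/∂x = -0.006400
Back-substitute: b = ∂h/∂y = +0.0003200.
|∇h| = √(-0.006400² + 0.0003200²) = 0.006408
Seepage velocity v = K·i/n = 28.0 × 0.006408 / 0.29 = 0.6187 m/day.
t = 100 / 0.6187 = 161.6 days.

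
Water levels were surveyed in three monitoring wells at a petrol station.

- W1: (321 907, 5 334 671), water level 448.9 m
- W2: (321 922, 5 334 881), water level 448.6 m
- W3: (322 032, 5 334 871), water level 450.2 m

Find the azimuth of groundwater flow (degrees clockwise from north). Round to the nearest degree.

280°

Differences from W1: to W2 (Δx, Δy, Δh) = (15, 210, -0.3); to W3 = (125, 200, +1.3).
Determinant of the coordinate differences = 15·200 − 125·210 = -23250.
∂h/∂x = [(-0.3)·200 − (+1.3)·210] / -23250 = +0.01432
∂h/∂y = [15·(+1.3) − 125·(-0.3)] / -23250 = -0.002452
Flow direction (−∇h) has components (-0.01432 E, +0.002452 N).
Azimuth = atan2(E, N) = atan2(-0.01432, +0.002452) = 279.7° ≈ 280°.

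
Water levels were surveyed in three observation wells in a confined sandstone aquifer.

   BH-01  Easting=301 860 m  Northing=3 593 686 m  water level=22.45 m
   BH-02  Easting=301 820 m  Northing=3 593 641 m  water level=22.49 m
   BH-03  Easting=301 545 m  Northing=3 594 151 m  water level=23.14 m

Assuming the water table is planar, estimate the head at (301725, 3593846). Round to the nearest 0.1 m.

Taking BH-01 as reference: BH-02−BH-01 = (-40, -45, +0.04); BH-03−BH-01 = (-315, 465, +0.69).
Solve a·Δx + b·Δy = Δh: det = (-40)·465 − (-315)·(-45) = -32775.
∂h/∂x = [(+0.04)·465 − (+0.69)·(-45)] / -32775 = -0.001515
∂h/∂y = [(-40)·(+0.69) − (-315)·(+0.04)] / -32775 = +0.0004577
h(301725, 3593846) = 22.45 + (-0.001515)·(-135) + (+0.0004577)·(160) = 22.45 +0.205 +0.073 = 22.728 m.

22.7 m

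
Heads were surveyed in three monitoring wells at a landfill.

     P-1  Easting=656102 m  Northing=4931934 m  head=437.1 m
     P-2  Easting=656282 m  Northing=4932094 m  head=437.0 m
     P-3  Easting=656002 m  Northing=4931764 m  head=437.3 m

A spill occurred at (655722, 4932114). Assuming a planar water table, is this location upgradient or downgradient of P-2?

Three-point gradient (reference P-1): Δ to P-2 = (180, 160, -0.1), Δ to P-3 = (-100, -170, +0.2).
∂h/∂x = +0.001027, ∂h/∂y = -0.001781 (det = -14600).
Head at (655722, 4932114) = 437.1 + (+0.001027)·(-380) + (-0.001781)·(180) = 436.39 m.
That is lower than the 437.0 m at P-2, so the point is downgradient.

downgradient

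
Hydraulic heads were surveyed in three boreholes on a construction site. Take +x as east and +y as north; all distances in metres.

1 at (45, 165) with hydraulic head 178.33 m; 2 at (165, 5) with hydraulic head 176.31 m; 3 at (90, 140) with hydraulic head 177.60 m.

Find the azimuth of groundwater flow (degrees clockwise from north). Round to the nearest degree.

093°

With h = a·x + b·y + c and 1 as origin, the differences give:
  120·a + (-160)·b = -2.02
  45·a + (-25)·b = -0.73
Eliminate b (×(-25) and ×(-160), subtract): 4200·a = -66.300 → a = ∂h/∂x = -0.01579
Back-substitute: b = ∂h/∂y = +0.0007857.
Flow direction (−∇h) has components (+0.01579 E, -0.0007857 N).
Azimuth = atan2(E, N) = atan2(+0.01579, -0.0007857) = 92.8° ≈ 093°.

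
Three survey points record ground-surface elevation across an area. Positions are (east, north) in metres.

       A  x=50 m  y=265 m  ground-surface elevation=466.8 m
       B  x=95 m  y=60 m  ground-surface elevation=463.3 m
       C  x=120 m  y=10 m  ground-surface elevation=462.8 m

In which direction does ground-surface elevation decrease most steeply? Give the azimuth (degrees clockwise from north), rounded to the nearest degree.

228°

With z = a·x + b·y + c and A as origin, the differences give:
  45·a + (-205)·b = -3.5
  70·a + (-255)·b = -4.0
Eliminate b (×(-255) and ×(-205), subtract): 2875·a = 72.50 → a = ∂z/∂x = +0.02522
Back-substitute: b = ∂z/∂y = +0.02261.
Steepest decrease is along −∇f: components (-0.02522 E, -0.02261 N).
Azimuth = atan2(-0.02522, -0.02261) = 228.1° ≈ 228°.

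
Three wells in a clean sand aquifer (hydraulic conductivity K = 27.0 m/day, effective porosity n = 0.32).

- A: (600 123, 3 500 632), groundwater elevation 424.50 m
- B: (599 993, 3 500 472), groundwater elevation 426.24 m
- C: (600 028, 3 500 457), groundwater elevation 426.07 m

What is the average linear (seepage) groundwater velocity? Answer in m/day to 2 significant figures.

0.74 m/day

Three-point gradient (reference A): Δ to B = (-130, -160, +1.74), Δ to C = (-95, -175, +1.57).
∂h/∂x = -0.007060, ∂h/∂y = -0.005139 (det = 7550).
|∇h| = √(-0.007060² + -0.005139²) = 0.008732
Seepage velocity v = K·i/n = 27.0 × 0.008732 / 0.32 = 0.7368 m/day.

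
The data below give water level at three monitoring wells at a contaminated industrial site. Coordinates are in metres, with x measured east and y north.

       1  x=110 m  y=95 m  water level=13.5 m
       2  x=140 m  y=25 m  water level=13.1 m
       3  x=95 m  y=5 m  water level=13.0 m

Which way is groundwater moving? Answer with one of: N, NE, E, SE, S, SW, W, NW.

With h = a·x + b·y + c and 1 as origin, the differences give:
  30·a + (-70)·b = -0.4
  (-15)·a + (-90)·b = -0.5
Eliminate b (×(-90) and ×(-70), subtract): -3750·a = 1.00 → a = ∂h/∂x = -0.0002667
Back-substitute: b = ∂h/∂y = +0.005600.
Flow = −∇h = (+0.0002667 east, -0.005600 north), which points south.

S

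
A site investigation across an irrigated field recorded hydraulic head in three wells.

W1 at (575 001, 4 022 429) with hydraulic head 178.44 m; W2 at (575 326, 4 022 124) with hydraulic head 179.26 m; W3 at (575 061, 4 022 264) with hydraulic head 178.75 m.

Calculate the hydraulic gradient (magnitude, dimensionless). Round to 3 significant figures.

Three-point gradient (reference W1): Δ to W2 = (325, -305, +0.82), Δ to W3 = (60, -165, +0.31).
∂h/∂x = +0.001154, ∂h/∂y = -0.001459 (det = -35325).
|∇h| = √(0.001154² + -0.001459²) = 0.00186

0.00186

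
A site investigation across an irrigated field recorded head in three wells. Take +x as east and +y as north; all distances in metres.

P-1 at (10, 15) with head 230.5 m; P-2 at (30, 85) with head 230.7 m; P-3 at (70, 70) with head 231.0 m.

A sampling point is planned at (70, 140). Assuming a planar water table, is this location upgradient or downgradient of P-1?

Taking P-1 as reference: P-2−P-1 = (20, 70, +0.2); P-3−P-1 = (60, 55, +0.5).
Solve a·Δx + b·Δy = Δh: det = 20·55 − 60·70 = -3100.
∂h/∂x = [(+0.2)·55 − (+0.5)·70] / -3100 = +0.007742
∂h/∂y = [20·(+0.5) − 60·(+0.2)] / -3100 = +0.0006452
Head at (70, 140) = 230.5 + (+0.007742)·(60) + (+0.0006452)·(125) = 231.05 m.
That is higher than the 230.5 m at P-1, so the point is upgradient.

upgradient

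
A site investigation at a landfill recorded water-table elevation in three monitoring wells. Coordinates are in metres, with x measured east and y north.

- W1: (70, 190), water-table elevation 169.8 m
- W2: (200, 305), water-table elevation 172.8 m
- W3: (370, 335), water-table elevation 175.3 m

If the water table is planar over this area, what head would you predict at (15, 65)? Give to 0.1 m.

Differences from W1: to W2 (Δx, Δy, Δh) = (130, 115, +3.0); to W3 = (300, 145, +5.5).
Solve a·Δx + b·Δy = Δh: det = 130·145 − 300·115 = -15650.
∂h/∂x = [(+3.0)·145 − (+5.5)·115] / -15650 = +0.01262
∂h/∂y = [130·(+5.5) − 300·(+3.0)] / -15650 = +0.01182
h(15, 65) = 169.8 + (+0.01262)·(-55) + (+0.01182)·(-125) = 169.8 -0.694 -1.478 = 167.628 m.

167.6 m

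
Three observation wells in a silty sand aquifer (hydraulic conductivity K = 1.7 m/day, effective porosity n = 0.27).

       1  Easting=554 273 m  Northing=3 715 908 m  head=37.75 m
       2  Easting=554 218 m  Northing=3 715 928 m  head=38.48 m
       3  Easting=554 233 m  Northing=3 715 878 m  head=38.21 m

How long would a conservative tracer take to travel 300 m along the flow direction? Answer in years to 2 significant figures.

10 years

Differences from 1: to 2 (Δx, Δy, Δh) = (-55, 20, +0.73); to 3 = (-40, -30, +0.46).
Determinant of the coordinate differences = (-55)·(-30) − (-40)·20 = 2450.
∂h/∂x = [(+0.73)·(-30) − (+0.46)·20] / 2450 = -0.01269
∂h/∂y = [(-55)·(+0.46) − (-40)·(+0.73)] / 2450 = +0.001592
|∇h| = √(-0.01269² + 0.001592²) = 0.01279
Seepage velocity v = K·i/n = 1.7 × 0.01279 / 0.27 = 0.08053 m/day.
t = 300 / 0.08053 = 3725 days = 10.2 years.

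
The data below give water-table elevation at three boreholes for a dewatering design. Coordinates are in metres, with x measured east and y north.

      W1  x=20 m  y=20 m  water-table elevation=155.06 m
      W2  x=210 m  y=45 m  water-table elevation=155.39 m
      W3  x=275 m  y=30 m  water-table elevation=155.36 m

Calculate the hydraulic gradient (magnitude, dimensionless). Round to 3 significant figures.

0.00614

Taking W1 as reference: W2−W1 = (190, 25, +0.33); W3−W1 = (255, 10, +0.30).
Determinant of the coordinate differences = 190·10 − 255·25 = -4475.
∂h/∂x = [(+0.33)·10 − (+0.30)·25] / -4475 = +0.0009385
∂h/∂y = [190·(+0.30) − 255·(+0.33)] / -4475 = +0.006067
|∇h| = √(0.0009385² + 0.006067²) = 0.006139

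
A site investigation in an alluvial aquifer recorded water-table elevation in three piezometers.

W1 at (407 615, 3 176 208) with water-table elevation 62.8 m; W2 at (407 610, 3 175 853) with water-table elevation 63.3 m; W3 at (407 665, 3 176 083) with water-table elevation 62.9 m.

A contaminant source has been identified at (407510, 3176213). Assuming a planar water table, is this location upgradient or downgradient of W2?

downgradient

Taking W1 as reference: W2−W1 = (-5, -355, +0.5); W3−W1 = (50, -125, +0.1).
Determinant of the coordinate differences = (-5)·(-125) − 50·(-355) = 18375.
∂h/∂x = [(+0.5)·(-125) − (+0.1)·(-355)] / 18375 = -0.001469
∂h/∂y = [(-5)·(+0.1) − 50·(+0.5)] / 18375 = -0.001388
Head at (407510, 3176213) = 62.8 + (-0.001469)·(-105) + (-0.001388)·(5) = 62.95 m.
That is lower than the 63.3 m at W2, so the point is downgradient.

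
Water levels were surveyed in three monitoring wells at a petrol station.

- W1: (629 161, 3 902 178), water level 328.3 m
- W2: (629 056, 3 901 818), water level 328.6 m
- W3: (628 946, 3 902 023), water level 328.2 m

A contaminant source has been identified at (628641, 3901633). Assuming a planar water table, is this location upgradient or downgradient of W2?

Differences from W1: to W2 (Δx, Δy, Δh) = (-105, -360, +0.3); to W3 = (-215, -155, -0.1).
Determinant of the coordinate differences = (-105)·(-155) − (-215)·(-360) = -61125.
∂h/∂x = [(+0.3)·(-155) − (-0.1)·(-360)] / -61125 = +0.001350
∂h/∂y = [(-105)·(-0.1) − (-215)·(+0.3)] / -61125 = -0.001227
Head at (628641, 3901633) = 328.3 + (+0.001350)·(-520) + (-0.001227)·(-545) = 328.27 m.
That is lower than the 328.6 m at W2, so the point is downgradient.

downgradient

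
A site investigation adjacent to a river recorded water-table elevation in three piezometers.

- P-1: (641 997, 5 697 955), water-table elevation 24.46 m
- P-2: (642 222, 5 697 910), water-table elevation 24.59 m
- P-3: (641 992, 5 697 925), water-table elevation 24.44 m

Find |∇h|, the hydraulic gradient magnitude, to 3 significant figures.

0.000882

Taking P-1 as reference: P-2−P-1 = (225, -45, +0.13); P-3−P-1 = (-5, -30, -0.02).
Solve a·Δx + b·Δy = Δh: det = 225·(-30) − (-5)·(-45) = -6975.
∂h/∂x = [(+0.13)·(-30) − (-0.02)·(-45)] / -6975 = +0.0006882
∂h/∂y = [225·(-0.02) − (-5)·(+0.13)] / -6975 = +0.0005520
|∇h| = √(0.0006882² + 0.0005520²) = 0.0008822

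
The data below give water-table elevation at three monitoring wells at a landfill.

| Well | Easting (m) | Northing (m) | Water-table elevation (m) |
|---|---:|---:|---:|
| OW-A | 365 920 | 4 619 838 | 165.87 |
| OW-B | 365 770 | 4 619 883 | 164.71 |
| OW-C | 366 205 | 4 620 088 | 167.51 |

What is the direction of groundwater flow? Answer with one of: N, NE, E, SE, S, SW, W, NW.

With h = a·x + b·y + c and OW-A as origin, the differences give:
  (-150)·a + 45·b = -1.16
  285·a + 250·b = +1.64
Eliminate b (×250 and ×45, subtract): -50325·a = -363.800 → a = ∂h/∂x = +0.007229
Back-substitute: b = ∂h/∂y = -0.001681.
Flow = −∇h = (-0.007229 east, +0.001681 north), which points west.

W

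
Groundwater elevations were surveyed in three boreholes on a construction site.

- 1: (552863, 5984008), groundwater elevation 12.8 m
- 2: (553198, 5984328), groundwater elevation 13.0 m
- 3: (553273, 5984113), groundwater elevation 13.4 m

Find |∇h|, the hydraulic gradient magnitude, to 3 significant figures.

0.00217

Three-point gradient (reference 1): Δ to 2 = (335, 320, +0.2), Δ to 3 = (410, 105, +0.6).
∂h/∂x = +0.001781, ∂h/∂y = -0.001239 (det = -96025).
|∇h| = √(0.001781² + -0.001239²) = 0.00217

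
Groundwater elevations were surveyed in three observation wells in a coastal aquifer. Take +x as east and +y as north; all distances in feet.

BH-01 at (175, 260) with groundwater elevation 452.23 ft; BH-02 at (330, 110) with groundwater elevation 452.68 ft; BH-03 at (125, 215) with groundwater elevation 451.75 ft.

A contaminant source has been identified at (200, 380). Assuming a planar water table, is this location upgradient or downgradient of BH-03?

With h = a·x + b·y + c and BH-01 as origin, the differences give:
  155·a + (-150)·b = +0.45
  (-50)·a + (-45)·b = -0.48
Eliminate b (×(-45) and ×(-150), subtract): -14475·a = -92.250 → a = ∂h/∂x = +0.006373
Back-substitute: b = ∂h/∂y = +0.003585.
Head at (200, 380) = 452.23 + (+0.006373)·(25) + (+0.003585)·(120) = 452.82 ft.
That is higher than the 451.75 ft at BH-03, so the point is upgradient.

upgradient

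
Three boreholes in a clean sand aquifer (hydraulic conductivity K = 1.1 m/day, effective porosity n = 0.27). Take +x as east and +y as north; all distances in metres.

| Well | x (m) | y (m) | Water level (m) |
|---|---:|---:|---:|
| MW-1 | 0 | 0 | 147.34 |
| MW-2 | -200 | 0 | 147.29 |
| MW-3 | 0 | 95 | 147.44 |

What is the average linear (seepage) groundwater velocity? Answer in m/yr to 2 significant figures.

1.6 m/yr

∂h/∂x = (147.29 − 147.34) / (-200 − 0) = +0.0002500
∂h/∂y = (147.44 − 147.34) / (95 − 0) = +0.001053
|∇h| = √(0.0002500² + 0.001053²) = 0.001082
Seepage velocity v = K·i/n = 1.1 × 0.001082 / 0.27 = 0.004408 m/day = 1.61 m/yr.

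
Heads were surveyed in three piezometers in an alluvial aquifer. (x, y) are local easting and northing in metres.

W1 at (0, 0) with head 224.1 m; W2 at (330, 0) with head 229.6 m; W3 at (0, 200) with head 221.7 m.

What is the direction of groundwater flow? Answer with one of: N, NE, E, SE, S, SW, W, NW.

NW

∂h/∂x = (229.6 − 224.1) / (330 − 0) = +0.01667
∂h/∂y = (221.7 − 224.1) / (200 − 0) = -0.01200
Flow = −∇h = (-0.01667 east, +0.01200 north), which points northwest.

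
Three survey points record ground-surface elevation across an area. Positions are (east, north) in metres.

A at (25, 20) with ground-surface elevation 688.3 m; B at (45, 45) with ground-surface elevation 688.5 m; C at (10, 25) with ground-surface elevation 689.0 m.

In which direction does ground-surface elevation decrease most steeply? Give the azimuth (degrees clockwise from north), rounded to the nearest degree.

136°

With z = a·x + b·y + c and A as origin, the differences give:
  20·a + 25·b = +0.2
  (-15)·a + 5·b = +0.7
Eliminate b (×5 and ×25, subtract): 475·a = -16.50 → a = ∂z/∂x = -0.03474
Back-substitute: b = ∂z/∂y = +0.03579.
Steepest decrease is along −∇f: components (+0.03474 E, -0.03579 N).
Azimuth = atan2(+0.03474, -0.03579) = 135.9° ≈ 136°.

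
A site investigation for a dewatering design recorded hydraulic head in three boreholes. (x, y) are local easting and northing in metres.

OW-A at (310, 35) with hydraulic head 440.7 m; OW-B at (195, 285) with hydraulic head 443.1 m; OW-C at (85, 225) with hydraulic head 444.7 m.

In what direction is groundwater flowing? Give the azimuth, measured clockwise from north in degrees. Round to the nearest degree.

With h = a·x + b·y + c and OW-A as origin, the differences give:
  (-115)·a + 250·b = +2.4
  (-225)·a + 190·b = +4.0
Eliminate b (×190 and ×250, subtract): 34400·a = -544.00 → a = ∂h/∂x = -0.01581
Back-substitute: b = ∂h/∂y = +0.002326.
Flow direction (−∇h) has components (+0.01581 E, -0.002326 N).
Azimuth = atan2(E, N) = atan2(+0.01581, -0.002326) = 98.4° ≈ 098°.

098°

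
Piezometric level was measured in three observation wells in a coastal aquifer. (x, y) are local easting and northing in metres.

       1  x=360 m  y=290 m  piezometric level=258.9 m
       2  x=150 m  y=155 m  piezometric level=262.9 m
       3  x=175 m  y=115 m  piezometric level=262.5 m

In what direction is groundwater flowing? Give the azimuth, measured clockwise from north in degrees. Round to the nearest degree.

086°

Differences from 1: to 2 (Δx, Δy, Δh) = (-210, -135, +4.0); to 3 = (-185, -175, +3.6).
Determinant of the coordinate differences = (-210)·(-175) − (-185)·(-135) = 11775.
∂h/∂x = [(+4.0)·(-175) − (+3.6)·(-135)] / 11775 = -0.01817
∂h/∂y = [(-210)·(+3.6) − (-185)·(+4.0)] / 11775 = -0.001359
Flow direction (−∇h) has components (+0.01817 E, +0.001359 N).
Azimuth = atan2(E, N) = atan2(+0.01817, +0.001359) = 85.7° ≈ 086°.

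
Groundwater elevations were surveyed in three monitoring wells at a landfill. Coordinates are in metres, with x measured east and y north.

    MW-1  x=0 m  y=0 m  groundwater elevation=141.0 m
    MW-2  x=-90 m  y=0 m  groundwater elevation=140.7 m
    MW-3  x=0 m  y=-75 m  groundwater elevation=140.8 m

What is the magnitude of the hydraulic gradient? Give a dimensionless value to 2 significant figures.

0.0043

∂h/∂x = (140.7 − 141.0) / (-90 − 0) = +0.003333
∂h/∂y = (140.8 − 141.0) / (-75 − 0) = +0.002667
|∇h| = √(0.003333² + 0.002667²) = 0.004269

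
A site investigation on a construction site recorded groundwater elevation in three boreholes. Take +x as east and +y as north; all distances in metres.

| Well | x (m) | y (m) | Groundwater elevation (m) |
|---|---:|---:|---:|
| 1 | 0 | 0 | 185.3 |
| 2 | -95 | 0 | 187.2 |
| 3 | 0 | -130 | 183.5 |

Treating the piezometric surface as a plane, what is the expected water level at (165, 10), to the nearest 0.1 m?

∂h/∂x = (187.2 − 185.3) / (-95 − 0) = -0.02000
∂h/∂y = (183.5 − 185.3) / (-130 − 0) = +0.01385
h(165, 10) = 185.3 + (-0.02000)·(165) + (+0.01385)·(10) = 185.3 -3.300 +0.138 = 182.138 m.

182.1 m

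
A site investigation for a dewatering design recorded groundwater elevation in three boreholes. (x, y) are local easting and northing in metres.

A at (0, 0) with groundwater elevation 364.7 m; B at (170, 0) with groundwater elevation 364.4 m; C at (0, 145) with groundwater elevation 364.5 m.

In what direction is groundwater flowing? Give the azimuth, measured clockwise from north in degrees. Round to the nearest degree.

052°

∂h/∂x = (364.4 − 364.7) / (170 − 0) = -0.001765
∂h/∂y = (364.5 − 364.7) / (145 − 0) = -0.001379
Flow direction (−∇h) has components (+0.001765 E, +0.001379 N).
Azimuth = atan2(E, N) = atan2(+0.001765, +0.001379) = 52.0° ≈ 052°.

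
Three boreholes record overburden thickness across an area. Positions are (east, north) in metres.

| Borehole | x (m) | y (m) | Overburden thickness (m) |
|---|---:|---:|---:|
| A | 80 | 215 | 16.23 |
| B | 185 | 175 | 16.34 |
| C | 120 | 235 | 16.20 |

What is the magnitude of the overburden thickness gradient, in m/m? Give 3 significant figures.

Three-point gradient (reference A): Δ to B = (105, -40, +0.11), Δ to C = (40, 20, -0.03).
∂d/∂x = +0.0002703, ∂d/∂y = -0.002041 (det = 3700).
|∇f| = √(0.0002703² + -0.002041²) = 0.002059 m/m

0.00206 m/m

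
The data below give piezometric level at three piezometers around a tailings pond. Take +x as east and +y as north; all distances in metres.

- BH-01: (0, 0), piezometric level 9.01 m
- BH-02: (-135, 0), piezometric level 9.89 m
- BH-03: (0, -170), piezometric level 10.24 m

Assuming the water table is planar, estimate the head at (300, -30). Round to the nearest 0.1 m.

7.3 m

∂h/∂x = (9.89 − 9.01) / (-135 − 0) = -0.006519
∂h/∂y = (10.24 − 9.01) / (-170 − 0) = -0.007235
h(300, -30) = 9.01 + (-0.006519)·(300) + (-0.007235)·(-30) = 9.01 -1.956 +0.217 = 7.272 m.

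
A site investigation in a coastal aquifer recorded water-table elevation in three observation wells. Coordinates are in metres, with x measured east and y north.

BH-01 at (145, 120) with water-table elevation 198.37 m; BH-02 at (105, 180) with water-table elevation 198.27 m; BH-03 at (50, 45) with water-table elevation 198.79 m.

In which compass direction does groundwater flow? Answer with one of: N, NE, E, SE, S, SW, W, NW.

With h = a·x + b·y + c and BH-01 as origin, the differences give:
  (-40)·a + 60·b = -0.10
  (-95)·a + (-75)·b = +0.42
Eliminate b (×(-75) and ×60, subtract): 8700·a = -17.700 → a = ∂h/∂x = -0.002034
Back-substitute: b = ∂h/∂y = -0.003023.
Flow = −∇h = (+0.002034 east, +0.003023 north), which points northeast.

NE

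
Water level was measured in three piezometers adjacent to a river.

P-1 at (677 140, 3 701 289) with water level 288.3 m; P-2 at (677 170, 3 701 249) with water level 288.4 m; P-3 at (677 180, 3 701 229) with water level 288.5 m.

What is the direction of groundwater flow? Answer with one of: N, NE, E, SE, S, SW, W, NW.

Differences from P-1: to P-2 (Δx, Δy, Δh) = (30, -40, +0.1); to P-3 = (40, -60, +0.2).
Solve a·Δx + b·Δy = Δh: det = 30·(-60) − 40·(-40) = -200.
∂h/∂x = [(+0.1)·(-60) − (+0.2)·(-40)] / -200 = -0.01000
∂h/∂y = [30·(+0.2) − 40·(+0.1)] / -200 = -0.01000
Flow = −∇h = (+0.01000 east, +0.01000 north), which points northeast.

NE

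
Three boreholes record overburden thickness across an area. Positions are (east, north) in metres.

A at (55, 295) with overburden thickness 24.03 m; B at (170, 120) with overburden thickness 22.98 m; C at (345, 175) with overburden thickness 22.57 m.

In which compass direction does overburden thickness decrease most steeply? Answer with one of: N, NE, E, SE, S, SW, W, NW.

With d = a·x + b·y + c and A as origin, the differences give:
  115·a + (-175)·b = -1.05
  290·a + (-120)·b = -1.46
Eliminate b (×(-120) and ×(-175), subtract): 36950·a = -129.500 → a = ∂d/∂x = -0.003505
Back-substitute: b = ∂d/∂y = +0.003697.
Steepest decrease is along −∇f = (+0.003505 E, -0.003697 N) → southeast.

SE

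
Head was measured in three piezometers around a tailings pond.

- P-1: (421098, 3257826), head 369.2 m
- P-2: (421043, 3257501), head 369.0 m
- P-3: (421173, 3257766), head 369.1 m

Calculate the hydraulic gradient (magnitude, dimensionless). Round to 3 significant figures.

0.00105

Three-point gradient (reference P-1): Δ to P-2 = (-55, -325, -0.2), Δ to P-3 = (75, -60, -0.1).
∂h/∂x = -0.0007407, ∂h/∂y = +0.0007407 (det = 27675).
|∇h| = √(-0.0007407² + 0.0007407²) = 0.001048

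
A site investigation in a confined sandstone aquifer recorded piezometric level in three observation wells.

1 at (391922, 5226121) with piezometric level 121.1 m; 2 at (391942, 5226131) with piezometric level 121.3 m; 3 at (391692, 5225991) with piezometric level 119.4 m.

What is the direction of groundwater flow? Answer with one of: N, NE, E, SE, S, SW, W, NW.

NW

Differences from 1: to 2 (Δx, Δy, Δh) = (20, 10, +0.2); to 3 = (-230, -130, -1.7).
Determinant of the coordinate differences = 20·(-130) − (-230)·10 = -300.
∂h/∂x = [(+0.2)·(-130) − (-1.7)·10] / -300 = +0.03000
∂h/∂y = [20·(-1.7) − (-230)·(+0.2)] / -300 = -0.04000
Flow = −∇h = (-0.03000 east, +0.04000 north), which points northwest.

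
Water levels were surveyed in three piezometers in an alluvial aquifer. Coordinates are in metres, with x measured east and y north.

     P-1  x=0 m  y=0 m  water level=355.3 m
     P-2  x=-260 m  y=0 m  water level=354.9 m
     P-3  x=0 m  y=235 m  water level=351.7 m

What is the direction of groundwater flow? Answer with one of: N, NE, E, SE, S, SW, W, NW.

N

∂h/∂x = (354.9 − 355.3) / (-260 − 0) = +0.001538
∂h/∂y = (351.7 − 355.3) / (235 − 0) = -0.01532
Flow = −∇h = (-0.001538 east, +0.01532 north), which points north.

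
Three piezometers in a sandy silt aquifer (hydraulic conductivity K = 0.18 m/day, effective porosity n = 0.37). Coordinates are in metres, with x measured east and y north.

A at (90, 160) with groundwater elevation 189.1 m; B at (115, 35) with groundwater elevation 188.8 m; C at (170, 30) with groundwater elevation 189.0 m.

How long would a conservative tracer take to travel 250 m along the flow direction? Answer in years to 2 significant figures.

280 years

Taking A as reference: B−A = (25, -125, -0.3); C−A = (80, -130, -0.1).
Solve a·Δx + b·Δy = Δh: det = 25·(-130) − 80·(-125) = 6750.
∂h/∂x = [(-0.3)·(-130) − (-0.1)·(-125)] / 6750 = +0.003926
∂h/∂y = [25·(-0.1) − 80·(-0.3)] / 6750 = +0.003185
|∇h| = √(0.003926² + 0.003185²) = 0.005055
Seepage velocity v = K·i/n = 0.18 × 0.005055 / 0.37 = 0.002459 m/day.
t = 250 / 0.002459 = 1.017e+05 days = 278 years.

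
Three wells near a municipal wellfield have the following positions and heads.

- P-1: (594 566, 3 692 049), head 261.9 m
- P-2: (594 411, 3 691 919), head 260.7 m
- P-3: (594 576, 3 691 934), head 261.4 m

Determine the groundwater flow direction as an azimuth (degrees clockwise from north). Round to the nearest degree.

With h = a·x + b·y + c and P-1 as origin, the differences give:
  (-155)·a + (-130)·b = -1.2
  10·a + (-115)·b = -0.5
Eliminate b (×(-115) and ×(-130), subtract): 19125·a = 73.00 → a = ∂h/∂x = +0.003817
Back-substitute: b = ∂h/∂y = +0.004680.
Flow direction (−∇h) has components (-0.003817 E, -0.004680 N).
Azimuth = atan2(E, N) = atan2(-0.003817, -0.004680) = 219.2° ≈ 219°.

219°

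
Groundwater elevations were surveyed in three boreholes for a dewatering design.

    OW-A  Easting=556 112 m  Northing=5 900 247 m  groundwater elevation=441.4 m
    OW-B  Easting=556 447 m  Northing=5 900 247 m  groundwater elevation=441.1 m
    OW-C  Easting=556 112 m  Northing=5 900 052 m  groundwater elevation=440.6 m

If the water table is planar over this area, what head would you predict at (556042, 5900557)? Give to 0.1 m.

∂h/∂x = (441.1 − 441.4) / (556447 − 556112) = -0.0008955
∂h/∂y = (440.6 − 441.4) / (5900052 − 5900247) = +0.004103
h(556042, 5900557) = 441.4 + (-0.0008955)·(-70) + (+0.004103)·(310) = 441.4 +0.063 +1.272 = 442.734 m.

442.7 m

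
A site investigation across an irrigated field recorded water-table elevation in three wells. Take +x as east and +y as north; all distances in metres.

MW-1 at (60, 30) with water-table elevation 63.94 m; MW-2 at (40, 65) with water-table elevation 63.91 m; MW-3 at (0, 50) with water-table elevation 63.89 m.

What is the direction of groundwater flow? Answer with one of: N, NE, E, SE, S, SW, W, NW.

NW

Differences from MW-1: to MW-2 (Δx, Δy, Δh) = (-20, 35, -0.03); to MW-3 = (-60, 20, -0.05).
Determinant of the coordinate differences = (-20)·20 − (-60)·35 = 1700.
∂h/∂x = [(-0.03)·20 − (-0.05)·35] / 1700 = +0.0006765
∂h/∂y = [(-20)·(-0.05) − (-60)·(-0.03)] / 1700 = -0.0004706
Flow = −∇h = (-0.0006765 east, +0.0004706 north), which points northwest.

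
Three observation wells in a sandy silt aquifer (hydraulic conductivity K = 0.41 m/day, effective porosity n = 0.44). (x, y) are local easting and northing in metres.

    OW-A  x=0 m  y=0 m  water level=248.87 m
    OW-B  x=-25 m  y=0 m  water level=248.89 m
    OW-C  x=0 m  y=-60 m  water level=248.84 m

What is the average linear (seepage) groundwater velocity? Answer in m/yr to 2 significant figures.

0.32 m/yr

∂h/∂x = (248.89 − 248.87) / (-25 − 0) = -0.0008000
∂h/∂y = (248.84 − 248.87) / (-60 − 0) = +0.0005000
|∇h| = √(-0.0008000² + 0.0005000²) = 0.0009434
Seepage velocity v = K·i/n = 0.41 × 0.0009434 / 0.44 = 0.0008791 m/day = 0.3211 m/yr.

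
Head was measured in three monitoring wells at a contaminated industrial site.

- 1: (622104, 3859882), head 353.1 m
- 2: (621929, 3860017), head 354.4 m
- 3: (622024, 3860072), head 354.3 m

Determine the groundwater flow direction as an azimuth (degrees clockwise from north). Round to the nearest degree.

Taking 1 as reference: 2−1 = (-175, 135, +1.3); 3−1 = (-80, 190, +1.2).
Determinant of the coordinate differences = (-175)·190 − (-80)·135 = -22450.
∂h/∂x = [(+1.3)·190 − (+1.2)·135] / -22450 = -0.003786
∂h/∂y = [(-175)·(+1.2) − (-80)·(+1.3)] / -22450 = +0.004722
Flow direction (−∇h) has components (+0.003786 E, -0.004722 N).
Azimuth = atan2(E, N) = atan2(+0.003786, -0.004722) = 141.3° ≈ 141°.

141°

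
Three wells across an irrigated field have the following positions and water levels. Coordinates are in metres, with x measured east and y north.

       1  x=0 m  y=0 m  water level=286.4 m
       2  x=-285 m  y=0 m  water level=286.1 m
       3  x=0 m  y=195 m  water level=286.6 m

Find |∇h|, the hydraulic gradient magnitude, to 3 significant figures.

0.00147

∂h/∂x = (286.1 − 286.4) / (-285 − 0) = +0.001053
∂h/∂y = (286.6 − 286.4) / (195 − 0) = +0.001026
|∇h| = √(0.001053² + 0.001026²) = 0.00147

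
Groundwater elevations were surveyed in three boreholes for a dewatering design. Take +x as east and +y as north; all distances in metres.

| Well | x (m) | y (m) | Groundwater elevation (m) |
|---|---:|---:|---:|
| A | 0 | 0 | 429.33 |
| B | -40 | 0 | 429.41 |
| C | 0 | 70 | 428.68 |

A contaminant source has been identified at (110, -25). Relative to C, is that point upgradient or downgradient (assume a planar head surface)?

∂h/∂x = (429.41 − 429.33) / (-40 − 0) = -0.002000
∂h/∂y = (428.68 − 429.33) / (70 − 0) = -0.009286
Head at (110, -25) = 429.33 + (-0.002000)·(110) + (-0.009286)·(-25) = 429.34 m.
That is higher than the 428.68 m at C, so the point is upgradient.

upgradient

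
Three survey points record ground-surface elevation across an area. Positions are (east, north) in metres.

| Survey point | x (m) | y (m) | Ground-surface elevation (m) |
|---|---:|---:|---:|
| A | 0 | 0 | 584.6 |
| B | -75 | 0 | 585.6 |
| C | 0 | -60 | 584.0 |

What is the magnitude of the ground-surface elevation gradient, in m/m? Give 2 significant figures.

0.017 m/m

∂z/∂x = (585.6 − 584.6) / (-75 − 0) = -0.01333
∂z/∂y = (584.0 − 584.6) / (-60 − 0) = +0.01000
|∇f| = √(-0.01333² + 0.01000²) = 0.01666 m/m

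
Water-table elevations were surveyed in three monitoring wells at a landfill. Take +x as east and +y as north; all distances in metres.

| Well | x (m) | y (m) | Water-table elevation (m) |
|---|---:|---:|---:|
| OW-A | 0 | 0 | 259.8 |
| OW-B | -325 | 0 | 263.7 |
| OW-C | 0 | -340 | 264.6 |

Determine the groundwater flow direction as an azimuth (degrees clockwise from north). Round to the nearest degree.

040°

∂h/∂x = (263.7 − 259.8) / (-325 − 0) = -0.01200
∂h/∂y = (264.6 − 259.8) / (-340 − 0) = -0.01412
Flow direction (−∇h) has components (+0.01200 E, +0.01412 N).
Azimuth = atan2(E, N) = atan2(+0.01200, +0.01412) = 40.4° ≈ 040°.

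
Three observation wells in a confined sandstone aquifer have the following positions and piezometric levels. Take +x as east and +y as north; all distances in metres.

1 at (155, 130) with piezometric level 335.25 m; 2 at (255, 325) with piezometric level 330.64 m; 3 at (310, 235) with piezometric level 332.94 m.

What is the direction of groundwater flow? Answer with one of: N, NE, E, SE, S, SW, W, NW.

Differences from 1: to 2 (Δx, Δy, Δh) = (100, 195, -4.61); to 3 = (155, 105, -2.31).
Determinant of the coordinate differences = 100·105 − 155·195 = -19725.
∂h/∂x = [(-4.61)·105 − (-2.31)·195] / -19725 = +0.001703
∂h/∂y = [100·(-2.31) − 155·(-4.61)] / -19725 = -0.02451
Flow = −∇h = (-0.001703 east, +0.02451 north), which points north.

N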